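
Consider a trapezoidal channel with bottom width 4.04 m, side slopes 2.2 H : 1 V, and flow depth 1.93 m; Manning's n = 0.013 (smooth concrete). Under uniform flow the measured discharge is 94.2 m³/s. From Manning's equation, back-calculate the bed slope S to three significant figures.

0.00462

A = (b + z·y)·y = (4.04 + 2.2×1.93)×1.93 = 15.99 m²
P = b + 2y√(1+z²) = 4.04 + 2×1.93×√(1+2.2²) = 13.37 m
R = A/P = 15.99/13.37 = 1.196 m
S = (Q·n / (1·A·R^(2/3)))² = (94.2×0.013 / (1×15.99×1.127))² = 0.004618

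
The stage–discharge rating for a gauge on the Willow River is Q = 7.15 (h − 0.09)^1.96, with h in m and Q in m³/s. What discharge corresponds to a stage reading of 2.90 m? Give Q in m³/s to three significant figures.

54.2 m³/s

Q = 7.15 × (2.90 − 0.09)^1.96 = 7.15 × 2.81^1.96 = 54.17 m³/s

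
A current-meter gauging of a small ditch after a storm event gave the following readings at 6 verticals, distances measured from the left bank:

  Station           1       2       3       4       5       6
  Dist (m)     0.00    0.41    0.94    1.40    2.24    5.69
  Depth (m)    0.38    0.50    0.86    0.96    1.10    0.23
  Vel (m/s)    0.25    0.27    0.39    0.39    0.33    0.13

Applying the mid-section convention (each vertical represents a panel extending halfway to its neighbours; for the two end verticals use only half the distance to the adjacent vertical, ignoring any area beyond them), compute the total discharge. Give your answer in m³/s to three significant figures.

w_1 = (0.41 − 0.00)/2 = 0.205 m; q_1 = 0.25 × 0.38 × 0.205 = 0.01948 m³/s
w_2 = (0.94 − 0.00)/2 = 0.47 m; q_2 = 0.27 × 0.50 × 0.47 = 0.06345 m³/s
w_3 = (1.40 − 0.41)/2 = 0.495 m; q_3 = 0.39 × 0.86 × 0.495 = 0.1660 m³/s
w_4 = (2.24 − 0.94)/2 = 0.65 m; q_4 = 0.39 × 0.96 × 0.65 = 0.2434 m³/s
w_5 = (5.69 − 1.40)/2 = 2.145 m; q_5 = 0.33 × 1.10 × 2.145 = 0.7786 m³/s
w_6 = (5.69 − 2.24)/2 = 1.725 m; q_6 = 0.13 × 0.23 × 1.725 = 0.05158 m³/s
Q = Σ qᵢ = 1.323 m³/s

1.32 m³/s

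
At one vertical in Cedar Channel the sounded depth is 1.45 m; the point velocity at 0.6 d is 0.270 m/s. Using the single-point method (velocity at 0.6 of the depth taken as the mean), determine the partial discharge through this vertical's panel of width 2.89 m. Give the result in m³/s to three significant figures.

v̄ = v₀.₆ = 0.270 m/s
q = v̄ × d × w = 0.2700 × 1.45 × 2.89 = 1.131 m³/s

1.13 m³/s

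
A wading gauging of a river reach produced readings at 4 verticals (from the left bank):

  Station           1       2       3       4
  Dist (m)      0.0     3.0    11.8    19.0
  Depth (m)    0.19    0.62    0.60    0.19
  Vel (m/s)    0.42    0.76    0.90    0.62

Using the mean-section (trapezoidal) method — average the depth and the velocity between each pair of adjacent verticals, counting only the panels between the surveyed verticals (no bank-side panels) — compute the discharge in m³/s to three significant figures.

Panel 1-2: Δb = 3 m, d̄ = (0.19+0.62)/2 = 0.405, v̄ = (0.42+0.76)/2 = 0.59 → q = 3×0.405×0.59 = 0.7169 m³/s
Panel 2-3: Δb = 8.8 m, d̄ = (0.62+0.60)/2 = 0.61, v̄ = (0.76+0.90)/2 = 0.83 → q = 8.8×0.61×0.83 = 4.455 m³/s
Panel 3-4: Δb = 7.2 m, d̄ = (0.60+0.19)/2 = 0.395, v̄ = (0.90+0.62)/2 = 0.76 → q = 7.2×0.395×0.76 = 2.161 m³/s
Q = Σ q = 7.334 m³/s

7.33 m³/s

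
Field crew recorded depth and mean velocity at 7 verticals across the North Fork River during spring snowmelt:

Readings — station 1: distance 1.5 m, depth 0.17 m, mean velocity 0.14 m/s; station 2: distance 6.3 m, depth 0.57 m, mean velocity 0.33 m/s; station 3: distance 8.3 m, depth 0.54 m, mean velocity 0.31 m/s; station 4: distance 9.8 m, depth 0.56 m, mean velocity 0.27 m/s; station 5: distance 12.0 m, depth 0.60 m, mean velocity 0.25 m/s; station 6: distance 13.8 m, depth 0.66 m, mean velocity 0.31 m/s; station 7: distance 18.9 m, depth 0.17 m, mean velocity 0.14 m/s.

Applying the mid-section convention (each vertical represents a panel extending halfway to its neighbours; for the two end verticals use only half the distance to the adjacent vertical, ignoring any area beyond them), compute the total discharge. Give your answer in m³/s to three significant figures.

w_1 = (6.3 − 1.5)/2 = 2.4 m; q_1 = 0.14 × 0.17 × 2.4 = 0.05712 m³/s
w_2 = (8.3 − 1.5)/2 = 3.4 m; q_2 = 0.33 × 0.57 × 3.4 = 0.6395 m³/s
w_3 = (9.8 − 6.3)/2 = 1.75 m; q_3 = 0.31 × 0.54 × 1.75 = 0.2930 m³/s
w_4 = (12.0 − 8.3)/2 = 1.85 m; q_4 = 0.27 × 0.56 × 1.85 = 0.2797 m³/s
w_5 = (13.8 − 9.8)/2 = 2 m; q_5 = 0.25 × 0.60 × 2 = 0.3000 m³/s
w_6 = (18.9 − 12.0)/2 = 3.45 m; q_6 = 0.31 × 0.66 × 3.45 = 0.7059 m³/s
w_7 = (18.9 − 13.8)/2 = 2.55 m; q_7 = 0.14 × 0.17 × 2.55 = 0.06069 m³/s
Q = Σ qᵢ = 2.336 m³/s

2.34 m³/s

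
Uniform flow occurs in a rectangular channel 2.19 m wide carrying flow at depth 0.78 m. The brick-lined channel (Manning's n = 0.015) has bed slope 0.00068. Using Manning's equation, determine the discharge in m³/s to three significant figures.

A = b·y = 2.19 × 0.78 = 1.708 m²
P = b + 2y = 2.19 + 2×0.78 = 3.750 m
R = A/P = 1.708/3.750 = 0.4555 m
Q = (1/n)·A·R^(2/3)·S^(1/2) = (1/0.015) × 1.708 × 0.4555^(2/3) × 0.00068^(1/2) = 1.758 m³/s

1.76 m³/s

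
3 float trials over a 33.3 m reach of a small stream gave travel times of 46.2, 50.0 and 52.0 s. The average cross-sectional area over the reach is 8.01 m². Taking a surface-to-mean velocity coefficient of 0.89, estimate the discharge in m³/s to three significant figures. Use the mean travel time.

4.81 m³/s

t̄ = (46.2 + 50.0 + 52.0) / 3 = 49.4 s
v_surface = L / t̄ = 33.3 / 49.4 = 0.6741 m/s
v_mean = 0.89 × 0.6741 = 0.5999 m/s
Q = A × v_mean = 8.01 × 0.5999 = 4.806 m³/s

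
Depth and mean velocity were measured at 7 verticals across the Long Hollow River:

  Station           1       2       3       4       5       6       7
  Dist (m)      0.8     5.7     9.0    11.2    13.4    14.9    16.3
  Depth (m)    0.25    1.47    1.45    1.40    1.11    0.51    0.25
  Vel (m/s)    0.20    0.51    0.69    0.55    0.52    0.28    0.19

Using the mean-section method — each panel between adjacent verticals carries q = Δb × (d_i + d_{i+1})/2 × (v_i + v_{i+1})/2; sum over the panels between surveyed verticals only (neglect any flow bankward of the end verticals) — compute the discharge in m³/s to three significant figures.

Panel 1-2: Δb = 4.9 m, d̄ = (0.25+1.47)/2 = 0.86, v̄ = (0.20+0.51)/2 = 0.355 → q = 4.9×0.86×0.355 = 1.496 m³/s
Panel 2-3: Δb = 3.3 m, d̄ = (1.47+1.45)/2 = 1.46, v̄ = (0.51+0.69)/2 = 0.6 → q = 3.3×1.46×0.6 = 2.891 m³/s
Panel 3-4: Δb = 2.2 m, d̄ = (1.45+1.40)/2 = 1.425, v̄ = (0.69+0.55)/2 = 0.62 → q = 2.2×1.425×0.62 = 1.944 m³/s
Panel 4-5: Δb = 2.2 m, d̄ = (1.40+1.11)/2 = 1.255, v̄ = (0.55+0.52)/2 = 0.535 → q = 2.2×1.255×0.535 = 1.477 m³/s
Panel 5-6: Δb = 1.5 m, d̄ = (1.11+0.51)/2 = 0.81, v̄ = (0.52+0.28)/2 = 0.4 → q = 1.5×0.81×0.4 = 0.4860 m³/s
Panel 6-7: Δb = 1.4 m, d̄ = (0.51+0.25)/2 = 0.38, v̄ = (0.28+0.19)/2 = 0.235 → q = 1.4×0.38×0.235 = 0.1250 m³/s
Q = Σ q = 8.419 m³/s

8.42 m³/s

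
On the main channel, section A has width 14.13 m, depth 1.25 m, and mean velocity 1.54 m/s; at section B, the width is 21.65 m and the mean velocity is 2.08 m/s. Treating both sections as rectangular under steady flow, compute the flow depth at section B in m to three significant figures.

0.604 m

Q = A₁V₁ = (14.13×1.25) × 1.54 = 27.20 m³/s
d₂ = Q/(b₂ V₂) = 27.20/(21.65×2.08) = 0.6040 m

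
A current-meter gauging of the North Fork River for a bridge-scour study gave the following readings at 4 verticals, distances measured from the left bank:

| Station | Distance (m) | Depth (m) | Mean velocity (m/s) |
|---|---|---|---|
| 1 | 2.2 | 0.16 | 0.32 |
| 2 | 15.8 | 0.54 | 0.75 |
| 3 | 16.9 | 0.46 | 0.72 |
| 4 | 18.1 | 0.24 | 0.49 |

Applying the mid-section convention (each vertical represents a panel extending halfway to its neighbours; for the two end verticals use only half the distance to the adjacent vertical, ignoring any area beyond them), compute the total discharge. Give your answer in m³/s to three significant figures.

w_1 = (15.8 − 2.2)/2 = 6.8 m; q_1 = 0.32 × 0.16 × 6.8 = 0.3482 m³/s
w_2 = (16.9 − 2.2)/2 = 7.35 m; q_2 = 0.75 × 0.54 × 7.35 = 2.977 m³/s
w_3 = (18.1 − 15.8)/2 = 1.15 m; q_3 = 0.72 × 0.46 × 1.15 = 0.3809 m³/s
w_4 = (18.1 − 16.9)/2 = 0.6 m; q_4 = 0.49 × 0.24 × 0.6 = 0.07056 m³/s
Q = Σ qᵢ = 3.776 m³/s

3.78 m³/s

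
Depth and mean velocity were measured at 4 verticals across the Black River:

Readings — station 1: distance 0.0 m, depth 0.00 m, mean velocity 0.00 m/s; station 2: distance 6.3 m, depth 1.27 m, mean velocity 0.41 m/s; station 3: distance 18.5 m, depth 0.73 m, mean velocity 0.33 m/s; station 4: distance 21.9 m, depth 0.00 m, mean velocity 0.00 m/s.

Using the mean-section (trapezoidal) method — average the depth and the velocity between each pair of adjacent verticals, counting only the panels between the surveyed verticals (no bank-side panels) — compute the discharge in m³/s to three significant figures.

Panel 1-2: Δb = 6.3 m, d̄ = (0.00+1.27)/2 = 0.635, v̄ = (0.00+0.41)/2 = 0.205 → q = 6.3×0.635×0.205 = 0.8201 m³/s
Panel 2-3: Δb = 12.2 m, d̄ = (1.27+0.73)/2 = 1, v̄ = (0.41+0.33)/2 = 0.37 → q = 12.2×1×0.37 = 4.514 m³/s
Panel 3-4: Δb = 3.4 m, d̄ = (0.73+0.00)/2 = 0.365, v̄ = (0.33+0.00)/2 = 0.165 → q = 3.4×0.365×0.165 = 0.2048 m³/s
Q = Σ q = 5.539 m³/s

5.54 m³/s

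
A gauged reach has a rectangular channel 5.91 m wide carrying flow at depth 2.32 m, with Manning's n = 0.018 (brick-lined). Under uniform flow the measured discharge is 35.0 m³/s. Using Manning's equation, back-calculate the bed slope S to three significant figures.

0.00149

A = b·y = 5.91 × 2.32 = 13.71 m²
P = b + 2y = 5.91 + 2×2.32 = 10.55 m
R = A/P = 13.71/10.55 = 1.300 m
S = (Q·n / (1·A·R^(2/3)))² = (35.0×0.018 / (1×13.71×1.191))² = 0.001489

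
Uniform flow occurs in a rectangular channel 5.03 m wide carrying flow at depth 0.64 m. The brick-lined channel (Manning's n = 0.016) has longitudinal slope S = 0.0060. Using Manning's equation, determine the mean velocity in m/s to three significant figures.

A = b·y = 5.03 × 0.64 = 3.219 m²
P = b + 2y = 5.03 + 2×0.64 = 6.310 m
R = A/P = 3.219/6.310 = 0.5102 m
Q = (1/n)·A·R^(2/3)·S^(1/2) = (1/0.016) × 3.219 × 0.5102^(2/3) × 0.0060^(1/2) = 9.951 m³/s
V = Q/A = 9.951/3.219 = 3.091 m/s

3.09 m/s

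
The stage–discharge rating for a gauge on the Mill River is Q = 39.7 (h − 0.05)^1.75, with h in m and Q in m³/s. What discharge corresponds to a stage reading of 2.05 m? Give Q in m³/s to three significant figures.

134 m³/s

Q = 39.7 × (2.05 − 0.05)^1.75 = 39.7 × 2^1.75 = 133.5 m³/s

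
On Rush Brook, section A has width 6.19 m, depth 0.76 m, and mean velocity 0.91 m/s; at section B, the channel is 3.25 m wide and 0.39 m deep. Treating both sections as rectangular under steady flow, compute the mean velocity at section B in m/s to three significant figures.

3.38 m/s

Q = A₁V₁ = (6.19×0.76) × 0.91 = 4.281 m³/s
A₂ = 3.25 × 0.39 = 1.268 m²
V₂ = Q/A₂ = 4.281/1.268 = 3.378 m/s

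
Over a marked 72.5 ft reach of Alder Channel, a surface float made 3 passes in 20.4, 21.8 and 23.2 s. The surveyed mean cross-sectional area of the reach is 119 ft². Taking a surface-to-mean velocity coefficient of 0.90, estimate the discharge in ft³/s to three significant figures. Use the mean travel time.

t̄ = (20.4 + 21.8 + 23.2) / 3 = 21.8 s
v_surface = L / t̄ = 72.5 / 21.8 = 3.326 ft/s
v_mean = 0.90 × 3.326 = 2.993 ft/s
Q = A × v_mean = 119 × 2.993 = 356.2 ft³/s

356 ft³/s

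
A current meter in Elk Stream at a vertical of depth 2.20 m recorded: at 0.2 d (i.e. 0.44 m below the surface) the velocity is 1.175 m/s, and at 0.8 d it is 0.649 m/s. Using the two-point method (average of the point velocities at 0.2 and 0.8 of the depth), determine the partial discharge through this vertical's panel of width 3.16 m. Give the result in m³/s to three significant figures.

6.34 m³/s

v̄ = (1.175 + 0.649) / 2 = 0.9120 m/s
q = v̄ × d × w = 0.9120 × 2.20 × 3.16 = 6.340 m³/s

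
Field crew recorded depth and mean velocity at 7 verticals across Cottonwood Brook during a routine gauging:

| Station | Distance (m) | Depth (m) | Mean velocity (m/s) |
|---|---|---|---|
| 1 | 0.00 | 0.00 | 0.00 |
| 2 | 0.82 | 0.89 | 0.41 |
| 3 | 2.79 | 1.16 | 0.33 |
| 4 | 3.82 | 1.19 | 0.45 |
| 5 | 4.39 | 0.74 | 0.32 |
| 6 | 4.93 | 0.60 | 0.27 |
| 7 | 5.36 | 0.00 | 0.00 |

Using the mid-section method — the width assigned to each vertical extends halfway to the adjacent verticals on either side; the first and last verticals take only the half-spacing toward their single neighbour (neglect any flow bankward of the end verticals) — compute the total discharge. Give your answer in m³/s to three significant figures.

1.72 m³/s

w_2 = (2.79 − 0.00)/2 = 1.395 m; q_2 = 0.41 × 0.89 × 1.395 = 0.5090 m³/s
w_3 = (3.82 − 0.82)/2 = 1.5 m; q_3 = 0.33 × 1.16 × 1.5 = 0.5742 m³/s
w_4 = (4.39 − 2.79)/2 = 0.8 m; q_4 = 0.45 × 1.19 × 0.8 = 0.4284 m³/s
w_5 = (4.93 − 3.82)/2 = 0.555 m; q_5 = 0.32 × 0.74 × 0.555 = 0.1314 m³/s
w_6 = (5.36 − 4.39)/2 = 0.485 m; q_6 = 0.27 × 0.60 × 0.485 = 0.07857 m³/s
Stations 1, 7 contribute zero (depth or velocity is 0).
Q = Σ qᵢ = 1.722 m³/s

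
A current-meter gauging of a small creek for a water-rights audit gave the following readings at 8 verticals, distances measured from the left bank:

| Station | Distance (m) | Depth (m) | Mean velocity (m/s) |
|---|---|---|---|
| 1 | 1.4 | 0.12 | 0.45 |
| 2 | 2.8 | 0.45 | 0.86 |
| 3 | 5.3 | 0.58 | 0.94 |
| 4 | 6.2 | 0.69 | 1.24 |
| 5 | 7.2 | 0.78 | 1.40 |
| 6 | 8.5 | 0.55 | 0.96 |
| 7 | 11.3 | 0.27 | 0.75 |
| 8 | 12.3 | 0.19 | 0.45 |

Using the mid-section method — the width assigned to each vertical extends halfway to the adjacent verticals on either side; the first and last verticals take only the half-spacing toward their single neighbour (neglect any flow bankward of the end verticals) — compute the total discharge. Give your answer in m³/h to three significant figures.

w_1 = (2.8 − 1.4)/2 = 0.7 m; q_1 = 0.45 × 0.12 × 0.7 = 0.03780 m³/s
w_2 = (5.3 − 1.4)/2 = 1.95 m; q_2 = 0.86 × 0.45 × 1.95 = 0.7547 m³/s
w_3 = (6.2 − 2.8)/2 = 1.7 m; q_3 = 0.94 × 0.58 × 1.7 = 0.9268 m³/s
w_4 = (7.2 − 5.3)/2 = 0.95 m; q_4 = 1.24 × 0.69 × 0.95 = 0.8128 m³/s
w_5 = (8.5 − 6.2)/2 = 1.15 m; q_5 = 1.40 × 0.78 × 1.15 = 1.256 m³/s
w_6 = (11.3 − 7.2)/2 = 2.05 m; q_6 = 0.96 × 0.55 × 2.05 = 1.082 m³/s
w_7 = (12.3 − 8.5)/2 = 1.9 m; q_7 = 0.75 × 0.27 × 1.9 = 0.3848 m³/s
w_8 = (12.3 − 11.3)/2 = 0.5 m; q_8 = 0.45 × 0.19 × 0.5 = 0.04275 m³/s
Q = Σ qᵢ = 5.298 m³/s
= 5.298 × 3600 = 19070 m³/h

19100 m³/h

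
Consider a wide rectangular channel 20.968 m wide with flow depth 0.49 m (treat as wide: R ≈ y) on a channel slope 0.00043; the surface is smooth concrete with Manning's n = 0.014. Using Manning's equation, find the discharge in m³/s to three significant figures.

A = b·y = 20.968 × 0.49 = 10.27 m²
Wide channel: R ≈ y = 0.49 m
Q = (1/n)·A·R^(2/3)·S^(1/2) = (1/0.014) × 10.27 × 0.4900^(2/3) × 0.00043^(1/2) = 9.459 m³/s

9.46 m³/s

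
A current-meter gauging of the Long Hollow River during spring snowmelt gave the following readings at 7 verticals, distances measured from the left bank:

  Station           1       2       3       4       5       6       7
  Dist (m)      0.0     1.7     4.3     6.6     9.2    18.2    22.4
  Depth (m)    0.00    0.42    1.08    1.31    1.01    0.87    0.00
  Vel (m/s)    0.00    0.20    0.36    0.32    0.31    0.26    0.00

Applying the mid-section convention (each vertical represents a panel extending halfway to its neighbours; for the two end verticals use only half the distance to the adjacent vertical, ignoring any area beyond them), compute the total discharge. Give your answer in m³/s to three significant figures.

w_2 = (4.3 − 0.0)/2 = 2.15 m; q_2 = 0.20 × 0.42 × 2.15 = 0.1806 m³/s
w_3 = (6.6 − 1.7)/2 = 2.45 m; q_3 = 0.36 × 1.08 × 2.45 = 0.9526 m³/s
w_4 = (9.2 − 4.3)/2 = 2.45 m; q_4 = 0.32 × 1.31 × 2.45 = 1.027 m³/s
w_5 = (18.2 − 6.6)/2 = 5.8 m; q_5 = 0.31 × 1.01 × 5.8 = 1.816 m³/s
w_6 = (22.4 − 9.2)/2 = 6.6 m; q_6 = 0.26 × 0.87 × 6.6 = 1.493 m³/s
Stations 1, 7 contribute zero (depth or velocity is 0).
Q = Σ qᵢ = 5.469 m³/s

5.47 m³/s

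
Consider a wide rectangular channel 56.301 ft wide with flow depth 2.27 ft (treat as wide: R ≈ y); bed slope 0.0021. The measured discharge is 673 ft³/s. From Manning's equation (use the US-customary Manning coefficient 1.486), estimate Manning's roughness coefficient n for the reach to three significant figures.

A = b·y = 56.301 × 2.27 = 127.8 ft²
Wide channel: R ≈ y = 2.27 ft
n = (1.486/Q)·A·R^(2/3)·S^(1/2) = (1.486/673) × 127.8 × 1.727 × 0.04583 = 0.02234

0.0223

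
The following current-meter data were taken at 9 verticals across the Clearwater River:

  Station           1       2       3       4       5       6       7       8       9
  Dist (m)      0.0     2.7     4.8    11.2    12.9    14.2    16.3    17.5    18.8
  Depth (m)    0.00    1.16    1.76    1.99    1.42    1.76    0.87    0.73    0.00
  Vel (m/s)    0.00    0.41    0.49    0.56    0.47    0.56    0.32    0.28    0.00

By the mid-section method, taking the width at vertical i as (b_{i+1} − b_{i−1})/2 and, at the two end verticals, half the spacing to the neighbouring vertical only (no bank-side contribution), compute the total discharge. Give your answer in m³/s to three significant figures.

12.7 m³/s

w_2 = (4.8 − 0.0)/2 = 2.4 m; q_2 = 0.41 × 1.16 × 2.4 = 1.141 m³/s
w_3 = (11.2 − 2.7)/2 = 4.25 m; q_3 = 0.49 × 1.76 × 4.25 = 3.665 m³/s
w_4 = (12.9 − 4.8)/2 = 4.05 m; q_4 = 0.56 × 1.99 × 4.05 = 4.513 m³/s
w_5 = (14.2 − 11.2)/2 = 1.5 m; q_5 = 0.47 × 1.42 × 1.5 = 1.001 m³/s
w_6 = (16.3 − 12.9)/2 = 1.7 m; q_6 = 0.56 × 1.76 × 1.7 = 1.676 m³/s
w_7 = (17.5 − 14.2)/2 = 1.65 m; q_7 = 0.32 × 0.87 × 1.65 = 0.4594 m³/s
w_8 = (18.8 − 16.3)/2 = 1.25 m; q_8 = 0.28 × 0.73 × 1.25 = 0.2555 m³/s
Stations 1, 9 contribute zero (depth or velocity is 0).
Q = Σ qᵢ = 12.71 m³/s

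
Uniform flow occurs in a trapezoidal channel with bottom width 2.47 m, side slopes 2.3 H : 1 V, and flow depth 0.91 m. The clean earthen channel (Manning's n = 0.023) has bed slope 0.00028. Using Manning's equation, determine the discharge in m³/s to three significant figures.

A = (b + z·y)·y = (2.47 + 2.3×0.91)×0.91 = 4.152 m²
P = b + 2y√(1+z²) = 2.47 + 2×0.91×√(1+2.3²) = 7.035 m
R = A/P = 4.152/7.035 = 0.5903 m
Q = (1/n)·A·R^(2/3)·S^(1/2) = (1/0.023) × 4.152 × 0.5903^(2/3) × 0.00028^(1/2) = 2.126 m³/s

2.13 m³/s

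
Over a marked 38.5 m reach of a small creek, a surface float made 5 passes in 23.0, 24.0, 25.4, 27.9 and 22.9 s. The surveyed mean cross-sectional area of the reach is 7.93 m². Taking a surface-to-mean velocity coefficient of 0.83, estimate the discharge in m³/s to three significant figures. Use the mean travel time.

t̄ = (23.0 + 24.0 + 25.4 + 27.9 + 22.9) / 5 = 24.64 s
v_surface = L / t̄ = 38.5 / 24.64 = 1.563 m/s
v_mean = 0.83 × 1.563 = 1.297 m/s
Q = A × v_mean = 7.93 × 1.297 = 10.28 m³/s

10.3 m³/s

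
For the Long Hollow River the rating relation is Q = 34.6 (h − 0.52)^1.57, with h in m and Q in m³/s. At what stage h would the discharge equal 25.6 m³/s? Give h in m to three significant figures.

h − h₀ = (Q/C)^(1/b) = (25.6/34.6)^(1/1.57) = 0.8254 m
h = 0.52 + 0.8254 = 1.345 m

1.35 m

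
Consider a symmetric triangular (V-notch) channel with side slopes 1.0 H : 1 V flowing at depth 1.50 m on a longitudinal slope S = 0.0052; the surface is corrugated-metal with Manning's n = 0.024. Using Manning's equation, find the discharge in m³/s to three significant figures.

A = z·y² = 1.0×1.50² = 2.250 m²
P = 2y√(1+z²) = 2×1.50×√(1+1.0²) = 4.243 m
R = A/P = 2.250/4.243 = 0.5303 m
Q = (1/n)·A·R^(2/3)·S^(1/2) = (1/0.024) × 2.250 × 0.5303^(2/3) × 0.0052^(1/2) = 4.429 m³/s

4.43 m³/s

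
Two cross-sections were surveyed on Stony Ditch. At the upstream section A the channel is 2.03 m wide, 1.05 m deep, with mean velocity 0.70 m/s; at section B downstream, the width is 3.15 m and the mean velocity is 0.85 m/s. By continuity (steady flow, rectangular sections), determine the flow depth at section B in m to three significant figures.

Q = A₁V₁ = (2.03×1.05) × 0.70 = 1.492 m³/s
d₂ = Q/(b₂ V₂) = 1.492/(3.15×0.85) = 0.5573 m

0.557 m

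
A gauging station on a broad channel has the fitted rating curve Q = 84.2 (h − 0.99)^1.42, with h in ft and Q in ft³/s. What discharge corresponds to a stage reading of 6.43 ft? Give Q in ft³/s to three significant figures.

Q = 84.2 × (6.43 − 0.99)^1.42 = 84.2 × 5.44^1.42 = 933.0 ft³/s

933 ft³/s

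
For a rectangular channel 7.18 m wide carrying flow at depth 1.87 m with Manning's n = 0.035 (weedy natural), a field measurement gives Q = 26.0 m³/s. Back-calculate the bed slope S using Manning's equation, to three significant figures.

0.00349

A = b·y = 7.18 × 1.87 = 13.43 m²
P = b + 2y = 7.18 + 2×1.87 = 10.92 m
R = A/P = 13.43/10.92 = 1.230 m
S = (Q·n / (1·A·R^(2/3)))² = (26.0×0.035 / (1×13.43×1.148))² = 0.003487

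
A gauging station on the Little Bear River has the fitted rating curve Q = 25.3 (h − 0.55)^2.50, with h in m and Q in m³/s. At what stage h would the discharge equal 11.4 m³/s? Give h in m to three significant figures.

1.28 m

h − h₀ = (Q/C)^(1/b) = (11.4/25.3)^(1/2.50) = 0.7270 m
h = 0.55 + 0.7270 = 1.277 m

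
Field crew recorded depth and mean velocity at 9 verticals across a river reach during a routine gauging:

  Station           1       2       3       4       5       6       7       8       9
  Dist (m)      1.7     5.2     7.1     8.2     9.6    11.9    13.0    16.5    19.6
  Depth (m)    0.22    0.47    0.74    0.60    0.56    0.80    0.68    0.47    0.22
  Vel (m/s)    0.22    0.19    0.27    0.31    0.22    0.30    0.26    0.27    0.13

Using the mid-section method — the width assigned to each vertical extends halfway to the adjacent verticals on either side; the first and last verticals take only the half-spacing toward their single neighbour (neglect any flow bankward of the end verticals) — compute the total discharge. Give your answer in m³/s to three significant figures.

2.36 m³/s

w_1 = (5.2 − 1.7)/2 = 1.75 m; q_1 = 0.22 × 0.22 × 1.75 = 0.08470 m³/s
w_2 = (7.1 − 1.7)/2 = 2.7 m; q_2 = 0.19 × 0.47 × 2.7 = 0.2411 m³/s
w_3 = (8.2 − 5.2)/2 = 1.5 m; q_3 = 0.27 × 0.74 × 1.5 = 0.2997 m³/s
w_4 = (9.6 − 7.1)/2 = 1.25 m; q_4 = 0.31 × 0.60 × 1.25 = 0.2325 m³/s
w_5 = (11.9 − 8.2)/2 = 1.85 m; q_5 = 0.22 × 0.56 × 1.85 = 0.2279 m³/s
w_6 = (13.0 − 9.6)/2 = 1.7 m; q_6 = 0.30 × 0.80 × 1.7 = 0.4080 m³/s
w_7 = (16.5 − 11.9)/2 = 2.3 m; q_7 = 0.26 × 0.68 × 2.3 = 0.4066 m³/s
w_8 = (19.6 − 13.0)/2 = 3.3 m; q_8 = 0.27 × 0.47 × 3.3 = 0.4188 m³/s
w_9 = (19.6 − 16.5)/2 = 1.55 m; q_9 = 0.13 × 0.22 × 1.55 = 0.04433 m³/s
Q = Σ qᵢ = 2.364 m³/s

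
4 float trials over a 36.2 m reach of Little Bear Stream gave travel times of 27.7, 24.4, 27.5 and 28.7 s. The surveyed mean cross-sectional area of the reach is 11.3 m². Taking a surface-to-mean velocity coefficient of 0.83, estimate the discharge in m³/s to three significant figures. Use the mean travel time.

t̄ = (27.7 + 24.4 + 27.5 + 28.7) / 4 = 27.075 s
v_surface = L / t̄ = 36.2 / 27.075 = 1.337 m/s
v_mean = 0.83 × 1.337 = 1.110 m/s
Q = A × v_mean = 11.3 × 1.110 = 12.54 m³/s

12.5 m³/s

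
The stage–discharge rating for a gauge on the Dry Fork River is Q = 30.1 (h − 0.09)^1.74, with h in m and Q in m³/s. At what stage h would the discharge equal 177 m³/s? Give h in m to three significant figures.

2.86 m

h − h₀ = (Q/C)^(1/b) = (177/30.1)^(1/1.74) = 2.768 m
h = 0.09 + 2.768 = 2.858 m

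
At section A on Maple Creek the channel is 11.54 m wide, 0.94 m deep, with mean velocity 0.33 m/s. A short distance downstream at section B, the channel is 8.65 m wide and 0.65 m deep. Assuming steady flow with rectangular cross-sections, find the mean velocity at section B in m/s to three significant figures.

0.637 m/s

Q = A₁V₁ = (11.54×0.94) × 0.33 = 3.580 m³/s
A₂ = 8.65 × 0.65 = 5.623 m²
V₂ = Q/A₂ = 3.580/5.623 = 0.6367 m/s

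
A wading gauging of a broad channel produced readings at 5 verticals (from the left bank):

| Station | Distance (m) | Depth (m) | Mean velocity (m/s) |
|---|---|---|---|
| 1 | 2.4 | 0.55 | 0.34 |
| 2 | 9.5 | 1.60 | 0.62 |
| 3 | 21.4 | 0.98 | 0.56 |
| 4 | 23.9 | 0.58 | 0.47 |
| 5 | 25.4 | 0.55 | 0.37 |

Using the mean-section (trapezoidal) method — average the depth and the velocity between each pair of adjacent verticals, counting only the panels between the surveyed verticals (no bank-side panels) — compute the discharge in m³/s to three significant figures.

14.1 m³/s

Panel 1-2: Δb = 7.1 m, d̄ = (0.55+1.60)/2 = 1.075, v̄ = (0.34+0.62)/2 = 0.48 → q = 7.1×1.075×0.48 = 3.664 m³/s
Panel 2-3: Δb = 11.9 m, d̄ = (1.60+0.98)/2 = 1.29, v̄ = (0.62+0.56)/2 = 0.59 → q = 11.9×1.29×0.59 = 9.057 m³/s
Panel 3-4: Δb = 2.5 m, d̄ = (0.98+0.58)/2 = 0.78, v̄ = (0.56+0.47)/2 = 0.515 → q = 2.5×0.78×0.515 = 1.004 m³/s
Panel 4-5: Δb = 1.5 m, d̄ = (0.58+0.55)/2 = 0.565, v̄ = (0.47+0.37)/2 = 0.42 → q = 1.5×0.565×0.42 = 0.3560 m³/s
Q = Σ q = 14.08 m³/s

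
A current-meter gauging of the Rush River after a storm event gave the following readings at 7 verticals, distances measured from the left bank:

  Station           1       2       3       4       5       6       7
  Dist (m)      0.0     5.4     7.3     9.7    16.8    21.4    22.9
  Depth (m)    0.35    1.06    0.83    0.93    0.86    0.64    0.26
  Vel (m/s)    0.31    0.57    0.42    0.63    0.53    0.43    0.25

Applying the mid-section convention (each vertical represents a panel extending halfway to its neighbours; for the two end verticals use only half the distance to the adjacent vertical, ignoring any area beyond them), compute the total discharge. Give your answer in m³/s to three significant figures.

w_1 = (5.4 − 0.0)/2 = 2.7 m; q_1 = 0.31 × 0.35 × 2.7 = 0.2930 m³/s
w_2 = (7.3 − 0.0)/2 = 3.65 m; q_2 = 0.57 × 1.06 × 3.65 = 2.205 m³/s
w_3 = (9.7 − 5.4)/2 = 2.15 m; q_3 = 0.42 × 0.83 × 2.15 = 0.7495 m³/s
w_4 = (16.8 − 7.3)/2 = 4.75 m; q_4 = 0.63 × 0.93 × 4.75 = 2.783 m³/s
w_5 = (21.4 − 9.7)/2 = 5.85 m; q_5 = 0.53 × 0.86 × 5.85 = 2.666 m³/s
w_6 = (22.9 − 16.8)/2 = 3.05 m; q_6 = 0.43 × 0.64 × 3.05 = 0.8394 m³/s
w_7 = (22.9 − 21.4)/2 = 0.75 m; q_7 = 0.25 × 0.26 × 0.75 = 0.04875 m³/s
Q = Σ qᵢ = 9.585 m³/s

9.59 m³/s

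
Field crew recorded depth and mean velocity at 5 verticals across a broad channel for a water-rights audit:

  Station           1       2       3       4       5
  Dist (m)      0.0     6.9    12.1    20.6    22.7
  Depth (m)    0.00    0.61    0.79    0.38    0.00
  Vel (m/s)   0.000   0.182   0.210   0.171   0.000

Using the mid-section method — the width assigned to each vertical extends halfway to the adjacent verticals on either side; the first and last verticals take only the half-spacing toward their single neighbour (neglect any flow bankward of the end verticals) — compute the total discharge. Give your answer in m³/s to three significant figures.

2.15 m³/s

w_2 = (12.1 − 0.0)/2 = 6.05 m; q_2 = 0.182 × 0.61 × 6.05 = 0.6717 m³/s
w_3 = (20.6 − 6.9)/2 = 6.85 m; q_3 = 0.210 × 0.79 × 6.85 = 1.136 m³/s
w_4 = (22.7 − 12.1)/2 = 5.3 m; q_4 = 0.171 × 0.38 × 5.3 = 0.3444 m³/s
Stations 1, 5 contribute zero (depth or velocity is 0).
Q = Σ qᵢ = 2.152 m³/s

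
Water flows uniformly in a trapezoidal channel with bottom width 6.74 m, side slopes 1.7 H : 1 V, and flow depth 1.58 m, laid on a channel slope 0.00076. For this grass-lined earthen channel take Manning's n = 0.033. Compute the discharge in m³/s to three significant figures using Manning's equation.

13.6 m³/s

A = (b + z·y)·y = (6.74 + 1.7×1.58)×1.58 = 14.89 m²
P = b + 2y√(1+z²) = 6.74 + 2×1.58×√(1+1.7²) = 12.97 m
R = A/P = 14.89/12.97 = 1.148 m
Q = (1/n)·A·R^(2/3)·S^(1/2) = (1/0.033) × 14.89 × 1.148^(2/3) × 0.00076^(1/2) = 13.64 m³/s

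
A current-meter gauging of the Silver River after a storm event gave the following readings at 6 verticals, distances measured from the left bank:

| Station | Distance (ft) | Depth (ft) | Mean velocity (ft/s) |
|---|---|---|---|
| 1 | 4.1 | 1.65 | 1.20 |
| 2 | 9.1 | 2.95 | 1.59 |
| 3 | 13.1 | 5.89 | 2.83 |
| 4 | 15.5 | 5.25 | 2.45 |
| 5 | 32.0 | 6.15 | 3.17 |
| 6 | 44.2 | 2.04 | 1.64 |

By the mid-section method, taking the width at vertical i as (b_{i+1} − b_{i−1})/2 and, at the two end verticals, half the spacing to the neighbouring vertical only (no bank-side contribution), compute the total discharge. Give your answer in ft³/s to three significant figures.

501 ft³/s

w_1 = (9.1 − 4.1)/2 = 2.5 ft; q_1 = 1.20 × 1.65 × 2.5 = 4.950 ft³/s
w_2 = (13.1 − 4.1)/2 = 4.5 ft; q_2 = 1.59 × 2.95 × 4.5 = 21.11 ft³/s
w_3 = (15.5 − 9.1)/2 = 3.2 ft; q_3 = 2.83 × 5.89 × 3.2 = 53.34 ft³/s
w_4 = (32.0 − 13.1)/2 = 9.45 ft; q_4 = 2.45 × 5.25 × 9.45 = 121.6 ft³/s
w_5 = (44.2 − 15.5)/2 = 14.35 ft; q_5 = 3.17 × 6.15 × 14.35 = 279.8 ft³/s
w_6 = (44.2 − 32.0)/2 = 6.1 ft; q_6 = 1.64 × 2.04 × 6.1 = 20.41 ft³/s
Q = Σ qᵢ = 501.1 ft³/s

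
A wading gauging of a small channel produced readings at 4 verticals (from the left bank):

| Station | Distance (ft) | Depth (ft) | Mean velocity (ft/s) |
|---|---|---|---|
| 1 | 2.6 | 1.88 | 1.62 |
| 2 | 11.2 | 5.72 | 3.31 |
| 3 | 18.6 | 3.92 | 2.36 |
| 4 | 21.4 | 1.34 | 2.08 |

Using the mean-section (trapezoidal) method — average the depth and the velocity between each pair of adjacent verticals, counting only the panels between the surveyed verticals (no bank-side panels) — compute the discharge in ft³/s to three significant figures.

Panel 1-2: Δb = 8.6 ft, d̄ = (1.88+5.72)/2 = 3.8, v̄ = (1.62+3.31)/2 = 2.465 → q = 8.6×3.8×2.465 = 80.56 ft³/s
Panel 2-3: Δb = 7.4 ft, d̄ = (5.72+3.92)/2 = 4.82, v̄ = (3.31+2.36)/2 = 2.835 → q = 7.4×4.82×2.835 = 101.1 ft³/s
Panel 3-4: Δb = 2.8 ft, d̄ = (3.92+1.34)/2 = 2.63, v̄ = (2.36+2.08)/2 = 2.22 → q = 2.8×2.63×2.22 = 16.35 ft³/s
Q = Σ q = 198.0 ft³/s

198 ft³/s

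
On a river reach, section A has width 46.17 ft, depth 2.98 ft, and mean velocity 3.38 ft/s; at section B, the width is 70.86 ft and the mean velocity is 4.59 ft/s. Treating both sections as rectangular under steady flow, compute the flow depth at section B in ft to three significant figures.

1.43 ft

Q = A₁V₁ = (46.17×2.98) × 3.38 = 465.0 ft³/s
d₂ = Q/(b₂ V₂) = 465.0/(70.86×4.59) = 1.430 ft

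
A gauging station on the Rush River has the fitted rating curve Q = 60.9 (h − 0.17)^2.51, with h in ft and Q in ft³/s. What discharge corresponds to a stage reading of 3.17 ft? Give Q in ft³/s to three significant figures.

Q = 60.9 × (3.17 − 0.17)^2.51 = 60.9 × 3^2.51 = 959.8 ft³/s

960 ft³/s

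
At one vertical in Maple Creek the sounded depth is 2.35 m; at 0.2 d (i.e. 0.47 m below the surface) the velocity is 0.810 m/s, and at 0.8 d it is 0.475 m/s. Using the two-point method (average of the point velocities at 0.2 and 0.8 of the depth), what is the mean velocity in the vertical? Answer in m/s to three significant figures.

v̄ = (0.810 + 0.475) / 2 = 0.6425 m/s

0.643 m/s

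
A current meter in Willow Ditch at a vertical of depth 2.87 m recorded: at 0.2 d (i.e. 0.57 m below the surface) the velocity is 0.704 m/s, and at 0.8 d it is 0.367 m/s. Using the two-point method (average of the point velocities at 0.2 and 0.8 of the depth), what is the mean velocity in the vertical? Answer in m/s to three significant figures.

v̄ = (0.704 + 0.367) / 2 = 0.5355 m/s

0.536 m/s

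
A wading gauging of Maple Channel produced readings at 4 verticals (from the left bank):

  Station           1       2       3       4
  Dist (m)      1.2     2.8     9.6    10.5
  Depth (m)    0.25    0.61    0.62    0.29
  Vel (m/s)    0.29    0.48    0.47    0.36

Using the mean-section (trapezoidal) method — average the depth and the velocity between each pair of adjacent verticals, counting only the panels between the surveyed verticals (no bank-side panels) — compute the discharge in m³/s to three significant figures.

2.42 m³/s

Panel 1-2: Δb = 1.6 m, d̄ = (0.25+0.61)/2 = 0.43, v̄ = (0.29+0.48)/2 = 0.385 → q = 1.6×0.43×0.385 = 0.2649 m³/s
Panel 2-3: Δb = 6.8 m, d̄ = (0.61+0.62)/2 = 0.615, v̄ = (0.48+0.47)/2 = 0.475 → q = 6.8×0.615×0.475 = 1.986 m³/s
Panel 3-4: Δb = 0.9 m, d̄ = (0.62+0.29)/2 = 0.455, v̄ = (0.47+0.36)/2 = 0.415 → q = 0.9×0.455×0.415 = 0.1699 m³/s
Q = Σ q = 2.421 m³/s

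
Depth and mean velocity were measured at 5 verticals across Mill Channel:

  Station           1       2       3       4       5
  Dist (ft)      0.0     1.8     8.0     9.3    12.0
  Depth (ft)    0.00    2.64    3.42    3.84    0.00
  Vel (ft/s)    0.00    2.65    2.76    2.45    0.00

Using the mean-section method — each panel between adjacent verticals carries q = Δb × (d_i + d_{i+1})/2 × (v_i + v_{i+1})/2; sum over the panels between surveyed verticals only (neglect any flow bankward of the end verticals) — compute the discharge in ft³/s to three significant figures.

72.6 ft³/s

Panel 1-2: Δb = 1.8 ft, d̄ = (0.00+2.64)/2 = 1.32, v̄ = (0.00+2.65)/2 = 1.325 → q = 1.8×1.32×1.325 = 3.148 ft³/s
Panel 2-3: Δb = 6.2 ft, d̄ = (2.64+3.42)/2 = 3.03, v̄ = (2.65+2.76)/2 = 2.705 → q = 6.2×3.03×2.705 = 50.82 ft³/s
Panel 3-4: Δb = 1.3 ft, d̄ = (3.42+3.84)/2 = 3.63, v̄ = (2.76+2.45)/2 = 2.605 → q = 1.3×3.63×2.605 = 12.29 ft³/s
Panel 4-5: Δb = 2.7 ft, d̄ = (3.84+0.00)/2 = 1.92, v̄ = (2.45+0.00)/2 = 1.225 → q = 2.7×1.92×1.225 = 6.350 ft³/s
Q = Σ q = 72.61 ft³/s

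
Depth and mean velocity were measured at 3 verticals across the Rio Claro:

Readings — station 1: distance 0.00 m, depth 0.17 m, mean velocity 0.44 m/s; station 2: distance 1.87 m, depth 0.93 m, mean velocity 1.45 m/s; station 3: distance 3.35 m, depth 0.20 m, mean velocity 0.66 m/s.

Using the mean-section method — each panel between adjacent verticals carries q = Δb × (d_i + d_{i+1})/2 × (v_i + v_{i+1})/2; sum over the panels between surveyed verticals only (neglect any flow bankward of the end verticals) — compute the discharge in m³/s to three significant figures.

1.85 m³/s

Panel 1-2: Δb = 1.87 m, d̄ = (0.17+0.93)/2 = 0.55, v̄ = (0.44+1.45)/2 = 0.945 → q = 1.87×0.55×0.945 = 0.9719 m³/s
Panel 2-3: Δb = 1.48 m, d̄ = (0.93+0.20)/2 = 0.565, v̄ = (1.45+0.66)/2 = 1.055 → q = 1.48×0.565×1.055 = 0.8822 m³/s
Q = Σ q = 1.854 m³/s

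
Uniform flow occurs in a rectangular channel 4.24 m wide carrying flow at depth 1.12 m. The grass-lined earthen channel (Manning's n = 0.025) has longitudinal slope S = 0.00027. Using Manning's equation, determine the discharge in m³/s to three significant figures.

2.54 m³/s

A = b·y = 4.24 × 1.12 = 4.749 m²
P = b + 2y = 4.24 + 2×1.12 = 6.480 m
R = A/P = 4.749/6.480 = 0.7328 m
Q = (1/n)·A·R^(2/3)·S^(1/2) = (1/0.025) × 4.749 × 0.7328^(2/3) × 0.00027^(1/2) = 2.537 m³/s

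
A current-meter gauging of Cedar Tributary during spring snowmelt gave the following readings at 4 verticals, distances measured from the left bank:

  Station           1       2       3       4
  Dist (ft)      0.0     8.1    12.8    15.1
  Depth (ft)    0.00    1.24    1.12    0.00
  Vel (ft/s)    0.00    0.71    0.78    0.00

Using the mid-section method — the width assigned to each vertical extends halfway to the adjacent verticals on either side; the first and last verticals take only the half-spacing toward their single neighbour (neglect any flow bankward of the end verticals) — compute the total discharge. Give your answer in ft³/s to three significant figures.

8.69 ft³/s

w_2 = (12.8 − 0.0)/2 = 6.4 ft; q_2 = 0.71 × 1.24 × 6.4 = 5.635 ft³/s
w_3 = (15.1 − 8.1)/2 = 3.5 ft; q_3 = 0.78 × 1.12 × 3.5 = 3.058 ft³/s
Stations 1, 4 contribute zero (depth or velocity is 0).
Q = Σ qᵢ = 8.692 ft³/s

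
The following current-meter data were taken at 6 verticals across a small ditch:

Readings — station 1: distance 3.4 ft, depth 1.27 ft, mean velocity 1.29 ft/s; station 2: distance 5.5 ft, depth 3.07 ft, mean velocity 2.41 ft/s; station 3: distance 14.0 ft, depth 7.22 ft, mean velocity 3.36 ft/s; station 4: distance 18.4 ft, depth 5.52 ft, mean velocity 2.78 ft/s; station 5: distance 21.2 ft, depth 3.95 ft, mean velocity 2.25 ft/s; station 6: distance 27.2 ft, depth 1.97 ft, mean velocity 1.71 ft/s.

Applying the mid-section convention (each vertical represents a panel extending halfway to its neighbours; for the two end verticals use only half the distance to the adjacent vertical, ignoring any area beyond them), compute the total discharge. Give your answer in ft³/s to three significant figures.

302 ft³/s

w_1 = (5.5 − 3.4)/2 = 1.05 ft; q_1 = 1.29 × 1.27 × 1.05 = 1.720 ft³/s
w_2 = (14.0 − 3.4)/2 = 5.3 ft; q_2 = 2.41 × 3.07 × 5.3 = 39.21 ft³/s
w_3 = (18.4 − 5.5)/2 = 6.45 ft; q_3 = 3.36 × 7.22 × 6.45 = 156.5 ft³/s
w_4 = (21.2 − 14.0)/2 = 3.6 ft; q_4 = 2.78 × 5.52 × 3.6 = 55.24 ft³/s
w_5 = (27.2 − 18.4)/2 = 4.4 ft; q_5 = 2.25 × 3.95 × 4.4 = 39.11 ft³/s
w_6 = (27.2 − 21.2)/2 = 3 ft; q_6 = 1.71 × 1.97 × 3 = 10.11 ft³/s
Q = Σ qᵢ = 301.9 ft³/s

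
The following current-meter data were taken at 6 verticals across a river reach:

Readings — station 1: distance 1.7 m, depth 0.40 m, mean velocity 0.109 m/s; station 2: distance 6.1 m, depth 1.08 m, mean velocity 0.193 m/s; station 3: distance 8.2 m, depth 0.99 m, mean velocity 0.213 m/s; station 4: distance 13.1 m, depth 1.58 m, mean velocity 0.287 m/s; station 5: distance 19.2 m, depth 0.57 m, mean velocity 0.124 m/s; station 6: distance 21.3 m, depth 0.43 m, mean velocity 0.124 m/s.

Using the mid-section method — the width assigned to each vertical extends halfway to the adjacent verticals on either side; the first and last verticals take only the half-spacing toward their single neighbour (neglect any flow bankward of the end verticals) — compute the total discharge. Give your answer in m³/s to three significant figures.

4.35 m³/s

w_1 = (6.1 − 1.7)/2 = 2.2 m; q_1 = 0.109 × 0.40 × 2.2 = 0.09592 m³/s
w_2 = (8.2 − 1.7)/2 = 3.25 m; q_2 = 0.193 × 1.08 × 3.25 = 0.6774 m³/s
w_3 = (13.1 − 6.1)/2 = 3.5 m; q_3 = 0.213 × 0.99 × 3.5 = 0.7380 m³/s
w_4 = (19.2 − 8.2)/2 = 5.5 m; q_4 = 0.287 × 1.58 × 5.5 = 2.494 m³/s
w_5 = (21.3 − 13.1)/2 = 4.1 m; q_5 = 0.124 × 0.57 × 4.1 = 0.2898 m³/s
w_6 = (21.3 − 19.2)/2 = 1.05 m; q_6 = 0.124 × 0.43 × 1.05 = 0.05599 m³/s
Q = Σ qᵢ = 4.351 m³/s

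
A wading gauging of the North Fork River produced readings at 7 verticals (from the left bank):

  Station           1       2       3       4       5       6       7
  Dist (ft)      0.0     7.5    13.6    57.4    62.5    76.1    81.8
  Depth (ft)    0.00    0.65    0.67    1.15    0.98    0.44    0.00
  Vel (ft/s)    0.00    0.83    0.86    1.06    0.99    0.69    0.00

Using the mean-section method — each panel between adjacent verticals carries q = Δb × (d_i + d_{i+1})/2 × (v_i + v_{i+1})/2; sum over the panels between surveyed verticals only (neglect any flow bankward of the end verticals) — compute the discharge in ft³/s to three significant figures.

Panel 1-2: Δb = 7.5 ft, d̄ = (0.00+0.65)/2 = 0.325, v̄ = (0.00+0.83)/2 = 0.415 → q = 7.5×0.325×0.415 = 1.012 ft³/s
Panel 2-3: Δb = 6.1 ft, d̄ = (0.65+0.67)/2 = 0.66, v̄ = (0.83+0.86)/2 = 0.845 → q = 6.1×0.66×0.845 = 3.402 ft³/s
Panel 3-4: Δb = 43.8 ft, d̄ = (0.67+1.15)/2 = 0.91, v̄ = (0.86+1.06)/2 = 0.96 → q = 43.8×0.91×0.96 = 38.26 ft³/s
Panel 4-5: Δb = 5.1 ft, d̄ = (1.15+0.98)/2 = 1.065, v̄ = (1.06+0.99)/2 = 1.025 → q = 5.1×1.065×1.025 = 5.567 ft³/s
Panel 5-6: Δb = 13.6 ft, d̄ = (0.98+0.44)/2 = 0.71, v̄ = (0.99+0.69)/2 = 0.84 → q = 13.6×0.71×0.84 = 8.111 ft³/s
Panel 6-7: Δb = 5.7 ft, d̄ = (0.44+0.00)/2 = 0.22, v̄ = (0.69+0.00)/2 = 0.345 → q = 5.7×0.22×0.345 = 0.4326 ft³/s
Q = Σ q = 56.79 ft³/s

56.8 ft³/s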